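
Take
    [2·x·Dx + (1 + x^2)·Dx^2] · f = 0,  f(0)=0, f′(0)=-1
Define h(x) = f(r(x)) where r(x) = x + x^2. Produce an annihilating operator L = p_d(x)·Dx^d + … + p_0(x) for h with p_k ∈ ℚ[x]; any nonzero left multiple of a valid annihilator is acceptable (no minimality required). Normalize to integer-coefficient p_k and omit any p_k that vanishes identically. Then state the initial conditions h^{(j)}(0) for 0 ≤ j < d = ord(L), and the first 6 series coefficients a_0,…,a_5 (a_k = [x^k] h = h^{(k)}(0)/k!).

f: a_k = 0, -1, 0, 1/3, 0, -1/5, …
Change of var in L_f (x↦r) gives L₀.
L = (-2 + 2·x + 8·x^2 + 12·x^3 + 6·x^4)·Dx + (1 + 2·x + x^2 + 4·x^3 + 5·x^4 + 2·x^5)·Dx^2  (order 2).
h: a_k = 0, -1, -1, 1/3, 1, 4/5, …
ICs: h(0) = 0, h′(0) = -1.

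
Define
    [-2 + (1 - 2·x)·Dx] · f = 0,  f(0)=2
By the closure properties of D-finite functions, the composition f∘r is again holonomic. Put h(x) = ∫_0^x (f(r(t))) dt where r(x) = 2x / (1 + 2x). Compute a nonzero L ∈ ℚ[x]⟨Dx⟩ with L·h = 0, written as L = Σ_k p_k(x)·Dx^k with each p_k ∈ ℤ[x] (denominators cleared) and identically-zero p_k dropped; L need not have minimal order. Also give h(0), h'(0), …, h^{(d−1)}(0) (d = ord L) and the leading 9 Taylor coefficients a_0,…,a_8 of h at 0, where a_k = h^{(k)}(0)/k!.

L = 4·Dx + (-1 + 4·x^2)·Dx^2  (order 2).
h: a_k = 0, 2, 4, 16/3, 8, 64/5, 64/3, 256/7, 64, …
ICs: h(0) = 0, h′(0) = 2.

f: a_k = 2, 4, 8, 16, 32, 64, 128, 256, 512, …
Substitute x→r, Dx→(1/r')Dx; clear ⇒ L₀.
h=∫h₀ ⇒ L = L₀·Dx.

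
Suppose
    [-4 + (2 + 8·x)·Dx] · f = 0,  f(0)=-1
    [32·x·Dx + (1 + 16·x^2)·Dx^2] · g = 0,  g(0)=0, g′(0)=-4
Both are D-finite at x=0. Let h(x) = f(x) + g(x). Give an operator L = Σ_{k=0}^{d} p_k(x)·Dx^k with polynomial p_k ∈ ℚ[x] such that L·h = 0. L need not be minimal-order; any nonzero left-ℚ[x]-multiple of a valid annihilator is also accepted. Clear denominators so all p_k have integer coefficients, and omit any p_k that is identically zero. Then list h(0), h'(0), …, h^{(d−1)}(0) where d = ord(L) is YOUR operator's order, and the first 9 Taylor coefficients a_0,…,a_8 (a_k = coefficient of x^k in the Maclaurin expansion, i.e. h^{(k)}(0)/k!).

L = (-32 - 320·x + 1536·x^2 + 3072·x^3)·Dx + (-22 - 128·x + 320·x^2 + 6144·x^3 + 10752·x^4)·Dx^2 + (-1 + 12·x + 96·x^2 + 384·x^3 + 1792·x^4 + 3072·x^5)·Dx^3  (order 3).
h: a_k = -1, -6, 2, 52/3, 10, -1164/5, 84, 14536/7, 858, …
ICs: h(0) = -1, h′(0) = -6, h′′(0) = 4.

f: a_k = -1, -2, 2, -4, 10, -28, 84, -264, 858, …
g: a_k = 0, -4, 0, 64/3, 0, -1024/5, 0, 16384/7, 0, …
f+g: L₀ = lclm(L_f,L_g), ord ≤ 1+2.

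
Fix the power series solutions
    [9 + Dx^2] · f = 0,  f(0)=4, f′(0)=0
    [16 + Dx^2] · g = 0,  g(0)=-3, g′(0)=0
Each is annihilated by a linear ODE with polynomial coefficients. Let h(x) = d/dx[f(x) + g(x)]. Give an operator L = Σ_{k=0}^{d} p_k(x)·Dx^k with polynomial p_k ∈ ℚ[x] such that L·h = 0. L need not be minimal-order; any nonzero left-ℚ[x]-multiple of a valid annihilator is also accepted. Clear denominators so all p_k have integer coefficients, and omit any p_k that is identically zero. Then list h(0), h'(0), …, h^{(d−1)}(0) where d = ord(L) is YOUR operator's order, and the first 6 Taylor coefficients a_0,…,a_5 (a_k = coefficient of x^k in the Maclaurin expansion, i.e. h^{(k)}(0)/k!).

f: a_k = 4, 0, -18, 0, 27/2, 0, …
g: a_k = -3, 0, 24, 0, -32, 0, …
Sum ⇒ L₀ = lclm(L_f,L_g) in ℚ(x)⟨Dx⟩.
h=h₀': d/dx-closure on L₀ ⇒ L.
L = 144 + 25·Dx^2 + Dx^4  (order 4).
h: a_k = 0, 12, 0, -74, 0, 781/10, …
ICs: h(0) = 0, h′(0) = 12, h′′(0) = 0, h′′′(0) = -444.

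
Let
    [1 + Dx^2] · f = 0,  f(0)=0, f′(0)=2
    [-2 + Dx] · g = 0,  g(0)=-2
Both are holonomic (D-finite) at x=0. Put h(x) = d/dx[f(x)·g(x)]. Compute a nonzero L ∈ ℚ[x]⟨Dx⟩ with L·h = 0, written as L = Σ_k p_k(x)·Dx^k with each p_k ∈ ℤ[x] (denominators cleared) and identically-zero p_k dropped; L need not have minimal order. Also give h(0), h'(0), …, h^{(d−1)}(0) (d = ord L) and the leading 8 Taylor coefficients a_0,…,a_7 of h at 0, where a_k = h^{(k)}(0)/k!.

f: a_k = 0, 2, 0, -1/3, 0, 1/60, 0, -1/2520, …
g: a_k = -2, -4, -4, -8/3, -4/3, -8/15, -8/45, -16/315, …
f·g: L₀ = L_f ⊗_s L_g, ord ≤ 2·1.
h₀' ⇒ L via d/dx closure of L₀.
L = 5 - 4·Dx + Dx^2  (order 2).
h: a_k = -4, -16, -22, -16, -41/6, -22/15, 29/180, 4/15, …
ICs: h(0) = -4, h′(0) = -16.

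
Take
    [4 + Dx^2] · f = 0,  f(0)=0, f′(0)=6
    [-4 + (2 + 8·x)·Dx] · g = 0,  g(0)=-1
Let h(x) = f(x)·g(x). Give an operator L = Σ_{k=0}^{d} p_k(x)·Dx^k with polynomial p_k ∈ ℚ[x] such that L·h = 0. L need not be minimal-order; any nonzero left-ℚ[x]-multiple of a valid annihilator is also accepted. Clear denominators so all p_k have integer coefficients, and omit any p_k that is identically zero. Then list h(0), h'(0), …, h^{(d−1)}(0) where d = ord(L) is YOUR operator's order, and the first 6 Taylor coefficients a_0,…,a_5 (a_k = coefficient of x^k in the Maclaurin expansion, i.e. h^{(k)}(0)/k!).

L = (16 + 32·x + 64·x^2) + (-4 - 16·x)·Dx + (1 + 8·x + 16·x^2)·Dx^2  (order 2).
h: a_k = 0, -6, -12, 16, -16, 256/5, …
ICs: h(0) = 0, h′(0) = -6.

f: a_k = 0, 6, 0, -4, 0, 4/5, …
g: a_k = -1, -2, 2, -4, 10, -28, …
Product ⇒ symmetric product L₀, ord ≤ 2.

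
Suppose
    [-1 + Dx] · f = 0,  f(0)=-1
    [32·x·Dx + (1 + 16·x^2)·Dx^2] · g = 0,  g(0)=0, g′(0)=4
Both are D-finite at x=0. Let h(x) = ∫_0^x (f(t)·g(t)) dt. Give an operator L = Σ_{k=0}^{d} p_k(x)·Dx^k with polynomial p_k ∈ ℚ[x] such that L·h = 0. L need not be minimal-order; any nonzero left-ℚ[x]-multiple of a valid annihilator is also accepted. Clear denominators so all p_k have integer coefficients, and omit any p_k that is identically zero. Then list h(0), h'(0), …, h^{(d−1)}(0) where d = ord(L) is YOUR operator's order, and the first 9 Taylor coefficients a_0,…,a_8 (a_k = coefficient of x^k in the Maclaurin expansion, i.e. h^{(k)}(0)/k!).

f: a_k = -1, -1, -1/2, -1/6, -1/24, -1/120, -1/720, -1/5040, -1/40320, …
g: a_k = 0, 4, 0, -64/3, 0, 1024/5, 0, -16384/7, 0, …
L₀ := L_f ⊗_s L_g (sym. prod.), ord ≤ 2.
h=∫h₀ ⇒ L = L₀·Dx.
L = (1 - 32·x + 16·x^2)·Dx + (-2 + 32·x - 32·x^2)·Dx^2 + (1 + 16·x^2)·Dx^3  (order 3).
h: a_k = 0, 0, -2, -4/3, 29/6, 62/15, -1943/60, -3623/126, 940403/3360, …
ICs: h(0) = 0, h′(0) = 0, h′′(0) = -4.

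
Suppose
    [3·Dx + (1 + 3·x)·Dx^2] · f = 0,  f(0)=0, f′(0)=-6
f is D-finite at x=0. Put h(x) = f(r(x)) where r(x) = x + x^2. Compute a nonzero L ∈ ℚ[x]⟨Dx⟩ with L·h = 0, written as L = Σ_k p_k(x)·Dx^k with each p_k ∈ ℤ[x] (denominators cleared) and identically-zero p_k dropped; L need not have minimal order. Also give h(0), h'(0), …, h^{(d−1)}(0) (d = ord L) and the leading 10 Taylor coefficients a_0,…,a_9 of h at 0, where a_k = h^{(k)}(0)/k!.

f: a_k = 0, -6, 9, -18, 81/2, -486/5, 243, -4374/7, 6561/4, -4374, …
h₀=f(r): pull back L_f along r ⇒ L₀.
L = (1 + 6·x + 6·x^2)·Dx + (1 + 5·x + 9·x^2 + 6·x^3)·Dx^2  (order 2).
h: a_k = 0, -6, 3, 0, -9/2, 54/5, -18, 162/7, -81/4, 0, …
ICs: h(0) = 0, h′(0) = -6.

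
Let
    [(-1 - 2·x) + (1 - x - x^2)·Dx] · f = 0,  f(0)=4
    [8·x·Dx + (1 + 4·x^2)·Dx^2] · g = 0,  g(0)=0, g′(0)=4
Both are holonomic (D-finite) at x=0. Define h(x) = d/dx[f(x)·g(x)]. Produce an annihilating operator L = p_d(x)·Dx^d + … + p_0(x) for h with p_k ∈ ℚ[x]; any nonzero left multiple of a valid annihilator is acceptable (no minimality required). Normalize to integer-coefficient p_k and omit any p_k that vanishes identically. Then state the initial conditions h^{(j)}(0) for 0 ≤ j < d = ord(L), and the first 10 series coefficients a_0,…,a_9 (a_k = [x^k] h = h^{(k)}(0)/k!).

f: a_k = 4, 4, 8, 12, 20, 32, 52, 84, 136, 220, …
g: a_k = 0, 4, 0, -16/3, 0, 64/5, 0, -256/7, 0, 1024/9, …
Sym-product of L_f,L_g gives L₀ (≤ ord 2).
Differentiate: ansatz ord ≤ ord L₀ ⇒ L.
L = (-10 + 264·x^2 + 384·x^3 + 576·x^4) + (7 + 22·x + 12·x^2 + 88·x^3 + 384·x^4 + 384·x^5)·Dx + (-1 - 3·x - 11·x^2 + 4·x^3 - 16·x^4 + 64·x^5 + 48·x^6)·Dx^2  (order 2).
h: a_k = 16, 32, 32, 320/3, 1328/3, 3456/5, 6032/15, 145024/105, 43168/7, 540448/63, …
ICs: h(0) = 16, h′(0) = 32.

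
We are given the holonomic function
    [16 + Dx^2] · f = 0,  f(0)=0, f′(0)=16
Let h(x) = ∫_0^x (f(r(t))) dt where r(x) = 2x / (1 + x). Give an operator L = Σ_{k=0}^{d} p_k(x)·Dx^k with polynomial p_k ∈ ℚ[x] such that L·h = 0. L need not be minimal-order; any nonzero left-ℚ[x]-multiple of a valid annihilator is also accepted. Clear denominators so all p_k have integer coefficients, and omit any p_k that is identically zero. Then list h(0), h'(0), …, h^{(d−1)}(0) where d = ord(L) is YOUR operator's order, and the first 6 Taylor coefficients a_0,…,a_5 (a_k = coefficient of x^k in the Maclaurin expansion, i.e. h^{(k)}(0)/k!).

f: a_k = 0, 16, 0, -128/3, 0, 512/15, …
Change of var in L_f (x↦r) gives L₀.
∫: right-multiply L₀ by Dx.
L = 64·Dx + (2 + 6·x + 6·x^2 + 2·x^3)·Dx^2 + (1 + 4·x + 6·x^2 + 4·x^3 + x^4)·Dx^3  (order 3).
h: a_k = 0, 0, 16, -32/3, -232/3, 992/5, …
ICs: h(0) = 0, h′(0) = 0, h′′(0) = 32.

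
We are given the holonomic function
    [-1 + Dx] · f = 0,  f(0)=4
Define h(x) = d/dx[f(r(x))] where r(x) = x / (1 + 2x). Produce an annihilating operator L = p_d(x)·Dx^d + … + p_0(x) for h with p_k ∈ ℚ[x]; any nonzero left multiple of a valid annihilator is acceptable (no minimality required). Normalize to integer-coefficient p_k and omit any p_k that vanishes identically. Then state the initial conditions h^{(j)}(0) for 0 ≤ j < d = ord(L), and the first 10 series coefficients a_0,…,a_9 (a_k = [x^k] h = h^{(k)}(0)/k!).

L = (-3 - 8·x) + (-1 - 4·x - 4·x^2)·Dx  (order 1).
h: a_k = 4, -12, 26, -142/3, 147/2, -2699/30, 9157/180, 68731/420, -8443151/10080, 236126701/90720, …
ICs: h(0) = 4.

f: a_k = 4, 4, 2, 2/3, 1/6, 1/30, 1/180, 1/1260, 1/10080, 1/90720, …
Substitute x→r, Dx→(1/r')Dx; clear ⇒ L₀.
Differentiate: ansatz ord ≤ ord L₀ ⇒ L.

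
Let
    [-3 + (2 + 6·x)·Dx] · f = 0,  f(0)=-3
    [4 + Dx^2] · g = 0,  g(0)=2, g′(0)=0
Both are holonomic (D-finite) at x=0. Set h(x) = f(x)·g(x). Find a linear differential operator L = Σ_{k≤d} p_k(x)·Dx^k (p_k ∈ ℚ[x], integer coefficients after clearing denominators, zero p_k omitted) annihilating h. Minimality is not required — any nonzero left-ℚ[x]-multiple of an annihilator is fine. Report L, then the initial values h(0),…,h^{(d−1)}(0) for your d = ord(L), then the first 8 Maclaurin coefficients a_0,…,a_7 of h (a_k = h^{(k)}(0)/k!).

L = (43 + 96·x + 144·x^2) + (-12 - 36·x)·Dx + (4 + 24·x + 36·x^2)·Dx^2  (order 2).
h: a_k = -6, -9, 75/4, 63/8, 95/64, -3279/128, 435961/7680, -704789/5120, …
ICs: h(0) = -6, h′(0) = -9.

f: a_k = -3, -9/2, 27/8, -81/16, 1215/128, -5103/256, 45927/1024, -216513/2048, …
g: a_k = 2, 0, -4, 0, 4/3, 0, -8/45, 0, …
Product ⇒ symmetric product L₀, ord ≤ 2.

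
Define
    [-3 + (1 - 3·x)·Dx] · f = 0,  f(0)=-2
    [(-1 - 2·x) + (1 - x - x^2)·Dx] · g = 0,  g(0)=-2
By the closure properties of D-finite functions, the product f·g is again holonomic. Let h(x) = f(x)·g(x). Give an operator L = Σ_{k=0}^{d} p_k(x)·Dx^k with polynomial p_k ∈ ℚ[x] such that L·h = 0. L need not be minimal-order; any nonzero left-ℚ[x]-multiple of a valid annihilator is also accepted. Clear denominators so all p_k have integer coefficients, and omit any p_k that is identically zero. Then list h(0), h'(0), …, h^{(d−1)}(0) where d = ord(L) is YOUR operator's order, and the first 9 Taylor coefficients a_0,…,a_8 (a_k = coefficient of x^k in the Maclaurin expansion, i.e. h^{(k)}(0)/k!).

L = (-4 + 4·x + 9·x^2) + (1 - 4·x + 2·x^2 + 3·x^3)·Dx  (order 1).
h: a_k = 4, 16, 56, 180, 560, 1712, 5188, 15648, 47080, …
ICs: h(0) = 4.

f: a_k = -2, -6, -18, -54, -162, -486, -1458, -4374, -13122, …
g: a_k = -2, -2, -4, -6, -10, -16, -26, -42, -68, …
h₀=f·g: eliminate ⇒ L₀, order ≤ 1·1.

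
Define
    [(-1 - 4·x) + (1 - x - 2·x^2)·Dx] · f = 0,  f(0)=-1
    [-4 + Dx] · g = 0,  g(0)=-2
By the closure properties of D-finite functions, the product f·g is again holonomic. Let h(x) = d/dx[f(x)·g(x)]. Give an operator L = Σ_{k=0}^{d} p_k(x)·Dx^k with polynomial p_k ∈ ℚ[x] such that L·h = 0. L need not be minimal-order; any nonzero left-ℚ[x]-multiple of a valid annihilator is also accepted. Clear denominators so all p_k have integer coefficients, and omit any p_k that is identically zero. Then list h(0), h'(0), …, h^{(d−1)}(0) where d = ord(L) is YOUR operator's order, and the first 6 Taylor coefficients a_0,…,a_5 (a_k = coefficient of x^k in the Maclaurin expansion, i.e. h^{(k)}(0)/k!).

L = (30 + 4·x - 72·x^2 + 64·x^4) + (-5 + 5·x + 18·x^2 - 8·x^3 - 16·x^4)·Dx  (order 1).
h: a_k = 10, 60, 214, 1832/3, 1562, 11324/3, …
ICs: h(0) = 10.

f: a_k = -1, -1, -3, -5, -11, -21, …
g: a_k = -2, -8, -16, -64/3, -64/3, -256/15, …
h₀=f·g: eliminate ⇒ L₀, order ≤ 1·1.
Differentiate: ansatz ord ≤ ord L₀ ⇒ L.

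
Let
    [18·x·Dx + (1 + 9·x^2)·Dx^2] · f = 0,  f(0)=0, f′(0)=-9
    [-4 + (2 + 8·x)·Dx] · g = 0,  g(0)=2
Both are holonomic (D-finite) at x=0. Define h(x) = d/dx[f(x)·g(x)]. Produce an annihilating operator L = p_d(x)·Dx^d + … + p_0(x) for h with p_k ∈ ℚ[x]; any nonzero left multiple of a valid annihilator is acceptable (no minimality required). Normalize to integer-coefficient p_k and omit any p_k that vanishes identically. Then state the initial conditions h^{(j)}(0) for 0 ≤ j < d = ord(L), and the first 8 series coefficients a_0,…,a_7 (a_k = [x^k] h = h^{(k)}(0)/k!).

f: a_k = 0, -9, 0, 27, 0, -729/5, 0, 6561/7, …
g: a_k = 2, 4, -4, 8, -20, 56, -168, 528, …
Sym-product of L_f,L_g gives L₀ (≤ ord 2).
Differentiate: ansatz ord ≤ ord L₀ ⇒ L.
L = (2 + 120·x + 150·x^2 - 648·x^3 - 324·x^4) + (7 + 70·x + 279·x^2 - 42·x^3 - 2268·x^4 - 1296·x^5)·Dx + (1 + 5·x - 2·x^2 - 27·x^3 - 147·x^4 - 648·x^5 - 432·x^6)·Dx^2  (order 2).
h: a_k = -18, -72, 270, 144, -1098, -26136/5, 120042/5, -184032/35, …
ICs: h(0) = -18, h′(0) = -72.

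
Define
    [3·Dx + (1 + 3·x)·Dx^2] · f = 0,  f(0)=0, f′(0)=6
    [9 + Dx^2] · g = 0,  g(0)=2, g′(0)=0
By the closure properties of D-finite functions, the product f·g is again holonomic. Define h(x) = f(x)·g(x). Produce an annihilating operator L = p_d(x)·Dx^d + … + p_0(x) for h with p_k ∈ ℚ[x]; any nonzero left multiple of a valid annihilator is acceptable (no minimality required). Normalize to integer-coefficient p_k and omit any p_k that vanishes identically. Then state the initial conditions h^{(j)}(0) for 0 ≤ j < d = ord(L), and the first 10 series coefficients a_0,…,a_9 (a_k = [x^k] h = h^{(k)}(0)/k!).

L = (-81 + 486·x + 4617·x^2 + 11664·x^3 + 8748·x^4) + (36 + 540·x + 1944·x^2 + 1944·x^3)·Dx + (180·x + 1134·x^2 + 2592·x^3 + 1944·x^4)·Dx^2 + (4 + 60·x + 216·x^2 + 216·x^3)·Dx^3 + (1 + 14·x + 69·x^2 + 144·x^3 + 108·x^4)·Dx^4  (order 4).
h: a_k = 0, 12, -18, -18, 0, 729/10, -729/4, 67797/140, -26973/20, 839079/224, …
ICs: h(0) = 0, h′(0) = 12, h′′(0) = -36, h′′′(0) = -108.

f: a_k = 0, 6, -9, 18, -81/2, 486/5, -243, 4374/7, -6561/4, 4374, …
g: a_k = 2, 0, -9, 0, 27/4, 0, -81/40, 0, 729/2240, 0, …
Product ⇒ symmetric product L₀, ord ≤ 4.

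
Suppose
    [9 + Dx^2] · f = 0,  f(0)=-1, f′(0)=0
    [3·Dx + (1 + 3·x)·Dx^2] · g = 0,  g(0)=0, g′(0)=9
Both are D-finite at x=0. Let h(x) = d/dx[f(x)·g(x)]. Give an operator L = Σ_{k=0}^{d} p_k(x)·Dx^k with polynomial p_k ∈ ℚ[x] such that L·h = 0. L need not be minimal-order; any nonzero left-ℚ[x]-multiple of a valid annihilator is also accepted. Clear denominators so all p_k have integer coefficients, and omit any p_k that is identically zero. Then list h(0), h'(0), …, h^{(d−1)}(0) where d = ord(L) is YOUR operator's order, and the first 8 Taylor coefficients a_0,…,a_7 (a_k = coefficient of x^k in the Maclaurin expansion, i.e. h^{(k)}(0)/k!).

L = (-675 - 3564·x - 10206·x^2 + 8748·x^3 + 94041·x^4 + 157464·x^5 + 78732·x^6) + (-216 - 864·x + 1620·x^2 + 14580·x^3 + 29160·x^4 + 17496·x^5)·Dx + (-84 - 396·x - 378·x^2 + 5832·x^3 + 23814·x^4 + 34992·x^5 + 17496·x^6)·Dx^2 + (-24 - 96·x + 180·x^2 + 1620·x^3 + 3240·x^4 + 1944·x^5)·Dx^3 + (-1 + 84·x^2 + 540·x^3 + 1485·x^4 + 1944·x^5 + 972·x^6)·Dx^4  (order 4).
h: a_k = -9, 27, 81/2, 0, -2187/8, 6561/8, -203391/80, 80919/10, …
ICs: h(0) = -9, h′(0) = 27, h′′(0) = 81, h′′′(0) = 0.

f: a_k = -1, 0, 9/2, 0, -27/8, 0, 81/80, 0, …
g: a_k = 0, 9, -27/2, 27, -243/4, 729/5, -729/2, 6561/7, …
f·g: L₀ = L_f ⊗_s L_g, ord ≤ 2·2.
h=h₀': d/dx-closure on L₀ ⇒ L.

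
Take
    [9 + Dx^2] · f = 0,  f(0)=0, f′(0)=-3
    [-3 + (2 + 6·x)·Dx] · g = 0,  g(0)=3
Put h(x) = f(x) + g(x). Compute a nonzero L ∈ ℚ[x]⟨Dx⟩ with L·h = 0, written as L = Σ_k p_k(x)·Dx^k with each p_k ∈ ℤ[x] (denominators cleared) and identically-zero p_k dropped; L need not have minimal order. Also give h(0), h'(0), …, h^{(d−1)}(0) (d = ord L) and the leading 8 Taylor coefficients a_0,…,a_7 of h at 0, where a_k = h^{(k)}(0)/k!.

f: a_k = 0, -3, 0, 9/2, 0, -81/40, 0, 243/560, …
g: a_k = 3, 9/2, -27/8, 81/16, -1215/128, 5103/256, -45927/1024, 216513/2048, …
Sum ⇒ L₀ = lclm(L_f,L_g) in ℚ(x)⟨Dx⟩.
L = (-63 - 216·x - 324·x^2) + (18 + 198·x + 648·x^2 + 648·x^3)·Dx + (-7 - 24·x - 36·x^2)·Dx^2 + (2 + 22·x + 72·x^2 + 72·x^3)·Dx^3  (order 3).
h: a_k = 3, 3/2, -27/8, 153/16, -1215/128, 22923/1280, -45927/1024, 7609059/71680, …
ICs: h(0) = 3, h′(0) = 3/2, h′′(0) = -27/4.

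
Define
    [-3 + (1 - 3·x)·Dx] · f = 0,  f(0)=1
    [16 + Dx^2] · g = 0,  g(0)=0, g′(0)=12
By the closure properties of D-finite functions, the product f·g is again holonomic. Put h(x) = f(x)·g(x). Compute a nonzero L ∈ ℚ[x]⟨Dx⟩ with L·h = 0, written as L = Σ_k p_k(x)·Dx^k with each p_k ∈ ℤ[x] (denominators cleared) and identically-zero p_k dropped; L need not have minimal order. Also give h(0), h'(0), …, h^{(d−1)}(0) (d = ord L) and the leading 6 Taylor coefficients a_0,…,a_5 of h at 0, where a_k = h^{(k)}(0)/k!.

L = (-16 + 48·x) + 6·Dx + (-1 + 3·x)·Dx^2  (order 2).
h: a_k = 0, 12, 36, 76, 228, 3548/5, …
ICs: h(0) = 0, h′(0) = 12.

f: a_k = 1, 3, 9, 27, 81, 243, …
g: a_k = 0, 12, 0, -32, 0, 128/5, …
Sym-product of L_f,L_g gives L₀ (≤ ord 2).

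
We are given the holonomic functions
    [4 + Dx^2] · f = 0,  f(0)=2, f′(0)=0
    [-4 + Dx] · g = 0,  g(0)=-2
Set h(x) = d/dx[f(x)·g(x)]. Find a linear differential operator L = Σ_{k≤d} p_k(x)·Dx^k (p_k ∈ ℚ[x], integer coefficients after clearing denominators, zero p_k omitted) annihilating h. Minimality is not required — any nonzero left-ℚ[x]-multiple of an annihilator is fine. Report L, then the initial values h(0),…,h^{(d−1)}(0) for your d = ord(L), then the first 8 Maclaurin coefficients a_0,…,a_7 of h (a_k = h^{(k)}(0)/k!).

f: a_k = 2, 0, -4, 0, 4/3, 0, -8/45, 0, …
g: a_k = -2, -8, -16, -64/3, -64/3, -256/15, -512/45, -2048/315, …
h₀=f·g: eliminate ⇒ L₀, order ≤ 2·1.
Differentiate: ansatz ord ≤ ord L₀ ⇒ L.
L = 20 - 8·Dx + Dx^2  (order 2).
h: a_k = -16, -48, -32, 224/3, 608/3, 1248/5, 8896/45, 33728/315, …
ICs: h(0) = -16, h′(0) = -48.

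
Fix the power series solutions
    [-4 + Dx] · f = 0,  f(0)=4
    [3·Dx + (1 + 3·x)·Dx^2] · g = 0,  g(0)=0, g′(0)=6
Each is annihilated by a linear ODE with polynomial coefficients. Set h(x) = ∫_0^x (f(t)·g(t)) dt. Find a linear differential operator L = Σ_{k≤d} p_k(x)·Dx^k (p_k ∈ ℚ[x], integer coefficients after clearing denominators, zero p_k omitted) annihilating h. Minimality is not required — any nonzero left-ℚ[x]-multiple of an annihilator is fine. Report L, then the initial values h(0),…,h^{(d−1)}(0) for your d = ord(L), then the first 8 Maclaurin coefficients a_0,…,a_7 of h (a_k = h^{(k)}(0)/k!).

f: a_k = 4, 16, 32, 128/3, 128/3, 512/15, 1024/45, 4096/315, …
g: a_k = 0, 6, -9, 18, -81/2, 486/5, -243, 4374/7, …
Sym-product of L_f,L_g gives L₀ (≤ ord 2).
Integrate: L := L₀·Dx.
L = (4 + 48·x)·Dx + (-5 - 24·x)·Dx^2 + (1 + 3·x)·Dx^3  (order 3).
h: a_k = 0, 0, 12, 20, 30, 94/5, 472/15, -124/7, …
ICs: h(0) = 0, h′(0) = 0, h′′(0) = 24.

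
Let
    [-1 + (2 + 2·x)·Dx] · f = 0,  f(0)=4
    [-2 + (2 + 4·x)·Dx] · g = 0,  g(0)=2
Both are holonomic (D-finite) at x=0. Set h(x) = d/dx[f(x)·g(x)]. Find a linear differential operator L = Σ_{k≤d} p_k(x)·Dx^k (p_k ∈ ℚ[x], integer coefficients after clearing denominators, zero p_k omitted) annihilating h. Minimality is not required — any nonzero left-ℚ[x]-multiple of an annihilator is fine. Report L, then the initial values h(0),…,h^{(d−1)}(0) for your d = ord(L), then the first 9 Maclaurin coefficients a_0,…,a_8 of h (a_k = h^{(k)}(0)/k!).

f: a_k = 4, 2, -1/2, 1/4, -5/32, 7/64, -21/256, 33/512, -429/8192, …
g: a_k = 2, 2, -1, 1, -5/4, 7/4, -21/8, 33/8, -429/64, …
L₀ := L_f ⊗_s L_g (sym. prod.), ord ≤ 1.
Derive L from L₀ (diff closure).
L = -1 + (-6 - 26·x - 36·x^2 - 16·x^3)·Dx  (order 1).
h: a_k = 12, -2, 9/2, -37/4, 585/32, -2271/64, 17493/256, -67181/512, 2063529/8192, …
ICs: h(0) = 12.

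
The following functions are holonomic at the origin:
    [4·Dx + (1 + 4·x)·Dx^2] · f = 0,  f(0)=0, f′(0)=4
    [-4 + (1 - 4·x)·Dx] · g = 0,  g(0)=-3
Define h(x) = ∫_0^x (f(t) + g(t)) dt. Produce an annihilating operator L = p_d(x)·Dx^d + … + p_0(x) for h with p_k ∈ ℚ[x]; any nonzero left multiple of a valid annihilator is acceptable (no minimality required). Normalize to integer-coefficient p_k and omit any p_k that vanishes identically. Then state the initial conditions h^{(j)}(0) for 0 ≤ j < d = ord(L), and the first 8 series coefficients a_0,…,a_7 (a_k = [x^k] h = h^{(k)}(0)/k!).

L = (-160 - 128·x)·Dx^2 + (-16 - 256·x - 256·x^2)·Dx^3 + (3 + 4·x - 48·x^2 - 64·x^3)·Dx^4  (order 4).
h: a_k = 0, -3, -4, -56/3, -128/3, -832/5, -7168/15, -38912/21, …
ICs: h(0) = 0, h′(0) = -3, h′′(0) = -8, h′′′(0) = -112.

f: a_k = 0, 4, -8, 64/3, -64, 1024/5, -2048/3, 16384/7, …
g: a_k = -3, -12, -48, -192, -768, -3072, -12288, -49152, …
L₀ := lclm(L_f,L_g); ord L₀ ≤ 2+1.
∫: right-multiply L₀ by Dx.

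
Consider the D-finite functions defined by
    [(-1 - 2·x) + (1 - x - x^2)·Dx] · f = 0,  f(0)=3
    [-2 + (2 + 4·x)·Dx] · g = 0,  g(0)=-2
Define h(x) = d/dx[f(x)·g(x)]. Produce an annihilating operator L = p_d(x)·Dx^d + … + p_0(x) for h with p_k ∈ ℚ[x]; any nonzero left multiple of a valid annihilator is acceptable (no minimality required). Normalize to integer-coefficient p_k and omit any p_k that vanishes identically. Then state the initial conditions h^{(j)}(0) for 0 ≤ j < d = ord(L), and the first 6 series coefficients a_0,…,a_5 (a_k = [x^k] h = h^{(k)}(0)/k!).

f: a_k = 3, 3, 6, 9, 15, 24, …
g: a_k = -2, -2, 1, -1, 5/4, -7/4, …
h₀=f·g: eliminate ⇒ L₀, order ≤ 1·1.
Differentiate: ansatz ord ≤ ord L₀ ⇒ L.
L = (5 + 30·x + 45·x^2 + 30·x^3 + 15·x^4) + (-2 - 5·x + 10·x^3 + 15·x^4 + 6·x^5)·Dx  (order 1).
h: a_k = -12, -30, -90, -165, -765/2, -2637/4, …
ICs: h(0) = -12.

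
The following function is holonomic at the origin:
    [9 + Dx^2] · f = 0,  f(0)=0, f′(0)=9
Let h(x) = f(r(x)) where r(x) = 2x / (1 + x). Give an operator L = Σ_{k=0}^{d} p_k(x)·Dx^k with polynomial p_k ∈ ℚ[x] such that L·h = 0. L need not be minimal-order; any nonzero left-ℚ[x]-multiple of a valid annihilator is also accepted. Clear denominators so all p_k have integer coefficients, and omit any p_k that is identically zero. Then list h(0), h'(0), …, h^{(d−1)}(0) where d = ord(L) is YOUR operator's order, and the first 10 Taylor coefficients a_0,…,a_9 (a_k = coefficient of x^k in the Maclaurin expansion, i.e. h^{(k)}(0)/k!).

L = 36 + (2 + 6·x + 6·x^2 + 2·x^3)·Dx + (1 + 4·x + 6·x^2 + 4·x^3 + x^4)·Dx^2  (order 2).
h: a_k = 0, 18, -18, -90, 306, -2178/5, 90, 40158/35, -16938/5, 42138/7, …
ICs: h(0) = 0, h′(0) = 18.

f: a_k = 0, 9, 0, -27/2, 0, 243/40, 0, -729/560, 0, 729/4480, …
Change of var in L_f (x↦r) gives L₀.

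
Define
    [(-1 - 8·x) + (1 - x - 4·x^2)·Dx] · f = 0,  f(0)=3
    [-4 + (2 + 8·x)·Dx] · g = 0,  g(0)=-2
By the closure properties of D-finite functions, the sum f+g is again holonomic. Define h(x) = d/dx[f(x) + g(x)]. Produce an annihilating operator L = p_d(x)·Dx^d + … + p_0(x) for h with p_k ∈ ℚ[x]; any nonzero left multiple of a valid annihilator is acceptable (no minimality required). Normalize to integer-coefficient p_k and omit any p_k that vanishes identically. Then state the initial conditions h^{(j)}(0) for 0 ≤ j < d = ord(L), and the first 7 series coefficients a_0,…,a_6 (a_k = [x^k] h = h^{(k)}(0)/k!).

L = (-114 - 780·x - 2688·x^2 - 2688·x^3 - 3840·x^4) + (-21 - 420·x - 2778·x^2 - 7200·x^3 - 10272·x^4 - 11520·x^5)·Dx + (6 + 57·x + 153·x^2 + 4·x^3 - 816·x^4 - 2624·x^5 - 2560·x^6)·Dx^2  (order 2).
h: a_k = -1, 38, 57, 428, 695, 4266, 5565, …
ICs: h(0) = -1, h′(0) = 38.

f: a_k = 3, 3, 15, 27, 87, 195, 543, …
g: a_k = -2, -4, 4, -8, 20, -56, 168, …
Sum ⇒ L₀ = lclm(L_f,L_g) in ℚ(x)⟨Dx⟩.
Differentiate: ansatz ord ≤ ord L₀ ⇒ L.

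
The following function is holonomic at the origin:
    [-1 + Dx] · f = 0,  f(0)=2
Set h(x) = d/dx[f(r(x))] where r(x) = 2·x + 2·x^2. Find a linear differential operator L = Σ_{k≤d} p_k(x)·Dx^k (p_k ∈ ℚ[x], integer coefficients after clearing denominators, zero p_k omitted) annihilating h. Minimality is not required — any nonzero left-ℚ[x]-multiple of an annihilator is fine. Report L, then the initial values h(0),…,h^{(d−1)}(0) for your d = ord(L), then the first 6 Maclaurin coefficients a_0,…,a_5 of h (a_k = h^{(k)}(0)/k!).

L = (4 + 8·x + 8·x^2) + (-1 - 2·x)·Dx  (order 1).
h: a_k = 4, 16, 32, 160/3, 208/3, 1216/15, …
ICs: h(0) = 4.

f: a_k = 2, 2, 1, 1/3, 1/12, 1/60, …
h₀=f(r): pull back L_f along r ⇒ L₀.
Differentiate: ansatz ord ≤ ord L₀ ⇒ L.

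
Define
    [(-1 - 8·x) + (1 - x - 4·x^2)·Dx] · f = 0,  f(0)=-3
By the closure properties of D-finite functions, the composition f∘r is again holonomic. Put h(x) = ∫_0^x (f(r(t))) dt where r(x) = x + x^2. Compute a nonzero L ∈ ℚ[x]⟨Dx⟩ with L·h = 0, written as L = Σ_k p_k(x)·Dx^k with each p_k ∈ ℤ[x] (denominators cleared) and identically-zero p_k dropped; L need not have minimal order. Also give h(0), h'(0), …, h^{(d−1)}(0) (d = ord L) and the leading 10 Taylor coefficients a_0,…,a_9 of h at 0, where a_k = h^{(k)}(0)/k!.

f: a_k = -3, -3, -15, -27, -87, -195, -543, -1323, -3495, -8787, …
h₀=f(r): pull back L_f along r ⇒ L₀.
h=∫₀ˣh₀: take L = L₀·Dx.
L = (1 + 10·x + 24·x^2 + 16·x^3)·Dx + (-1 + x + 5·x^2 + 8·x^3 + 4·x^4)·Dx^2  (order 2).
h: a_k = 0, -3, -3/2, -6, -57/4, -183/5, -104, -2067/7, -6879/8, -7646/3, …
ICs: h(0) = 0, h′(0) = -3.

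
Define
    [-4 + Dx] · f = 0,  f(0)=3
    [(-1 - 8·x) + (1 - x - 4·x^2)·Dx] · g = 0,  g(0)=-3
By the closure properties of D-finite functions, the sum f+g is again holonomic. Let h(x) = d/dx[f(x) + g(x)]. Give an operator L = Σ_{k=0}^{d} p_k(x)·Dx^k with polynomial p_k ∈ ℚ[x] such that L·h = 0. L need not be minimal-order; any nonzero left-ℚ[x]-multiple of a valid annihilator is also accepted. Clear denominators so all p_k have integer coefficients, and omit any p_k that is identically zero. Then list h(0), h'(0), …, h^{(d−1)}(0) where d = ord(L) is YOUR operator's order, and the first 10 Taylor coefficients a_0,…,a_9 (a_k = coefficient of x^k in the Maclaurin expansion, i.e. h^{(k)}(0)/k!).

L = (28 + 848·x + 896·x^2 + 4608·x^3 + 3072·x^4) + (-19 - 192·x - 472·x^2 - 1152·x^3 + 640·x^4 + 1024·x^5)·Dx + (3 - 5·x + 62·x^2 - 352·x^4 - 256·x^5)·Dx^2  (order 2).
h: a_k = 9, 18, 15, -220, -847, -15778/5, -137891/15, -2931704/105, -8301667/105, -215139958/945, …
ICs: h(0) = 9, h′(0) = 18.

f: a_k = 3, 12, 24, 32, 32, 128/5, 256/15, 1024/105, 512/105, 2048/945, …
g: a_k = -3, -3, -15, -27, -87, -195, -543, -1323, -3495, -8787, …
Weyl lclm of L_f,L_g ⇒ L₀ (ord ≤ 2).
Differentiate: ansatz ord ≤ ord L₀ ⇒ L.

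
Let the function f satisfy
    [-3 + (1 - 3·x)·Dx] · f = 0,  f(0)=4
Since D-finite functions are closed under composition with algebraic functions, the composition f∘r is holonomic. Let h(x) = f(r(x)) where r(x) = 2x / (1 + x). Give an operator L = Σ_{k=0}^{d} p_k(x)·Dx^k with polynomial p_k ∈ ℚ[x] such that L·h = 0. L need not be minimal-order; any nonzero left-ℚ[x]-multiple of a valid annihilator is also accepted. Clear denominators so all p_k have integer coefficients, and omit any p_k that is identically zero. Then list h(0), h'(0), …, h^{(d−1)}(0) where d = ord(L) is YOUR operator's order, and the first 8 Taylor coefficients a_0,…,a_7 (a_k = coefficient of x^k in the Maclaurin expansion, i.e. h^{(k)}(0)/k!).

L = 6 + (-1 + 4·x + 5·x^2)·Dx  (order 1).
h: a_k = 4, 24, 120, 600, 3000, 15000, 75000, 375000, …
ICs: h(0) = 4.

f: a_k = 4, 12, 36, 108, 324, 972, 2916, 8748, …
L₀ from L_f via x↦r, Dx↦r'^{-1}Dx.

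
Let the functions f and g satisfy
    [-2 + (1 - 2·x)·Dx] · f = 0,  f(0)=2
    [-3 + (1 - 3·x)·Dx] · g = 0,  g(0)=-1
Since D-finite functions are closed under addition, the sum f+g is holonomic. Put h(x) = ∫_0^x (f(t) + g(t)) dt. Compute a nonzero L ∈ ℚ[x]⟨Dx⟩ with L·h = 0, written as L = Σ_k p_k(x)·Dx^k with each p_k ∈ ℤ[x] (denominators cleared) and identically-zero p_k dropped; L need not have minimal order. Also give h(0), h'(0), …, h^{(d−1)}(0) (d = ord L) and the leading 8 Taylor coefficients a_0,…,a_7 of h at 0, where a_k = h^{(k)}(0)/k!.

f: a_k = 2, 4, 8, 16, 32, 64, 128, 256, …
g: a_k = -1, -3, -9, -27, -81, -243, -729, -2187, …
Weyl lclm of L_f,L_g ⇒ L₀ (ord ≤ 2).
h=∫h₀ ⇒ L = L₀·Dx.
L = -12·Dx + (10 - 24·x)·Dx^2 + (-1 + 5·x - 6·x^2)·Dx^3  (order 3).
h: a_k = 0, 1, 1/2, -1/3, -11/4, -49/5, -179/6, -601/7, …
ICs: h(0) = 0, h′(0) = 1, h′′(0) = 1.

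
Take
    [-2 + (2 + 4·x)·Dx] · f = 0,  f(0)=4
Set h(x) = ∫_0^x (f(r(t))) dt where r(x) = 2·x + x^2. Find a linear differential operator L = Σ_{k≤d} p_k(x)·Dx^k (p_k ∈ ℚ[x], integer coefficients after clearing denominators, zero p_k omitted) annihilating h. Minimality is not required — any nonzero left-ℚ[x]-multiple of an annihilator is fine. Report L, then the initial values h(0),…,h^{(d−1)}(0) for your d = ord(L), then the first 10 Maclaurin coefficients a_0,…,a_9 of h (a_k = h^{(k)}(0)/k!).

f: a_k = 4, 4, -2, 2, -5/2, 7/2, -21/4, 33/4, -429/32, 715/32, …
f∘r: x↦r, Dx↦Dx/r' in L_f ⇒ L₀.
∫: right-multiply L₀ by Dx.
L = (-2 - 2·x)·Dx + (1 + 4·x + 2·x^2)·Dx^2  (order 2).
h: a_k = 0, 4, 4, -4/3, 2, -18/5, 22/3, -114/7, 77/2, -1717/18, …
ICs: h(0) = 0, h′(0) = 4.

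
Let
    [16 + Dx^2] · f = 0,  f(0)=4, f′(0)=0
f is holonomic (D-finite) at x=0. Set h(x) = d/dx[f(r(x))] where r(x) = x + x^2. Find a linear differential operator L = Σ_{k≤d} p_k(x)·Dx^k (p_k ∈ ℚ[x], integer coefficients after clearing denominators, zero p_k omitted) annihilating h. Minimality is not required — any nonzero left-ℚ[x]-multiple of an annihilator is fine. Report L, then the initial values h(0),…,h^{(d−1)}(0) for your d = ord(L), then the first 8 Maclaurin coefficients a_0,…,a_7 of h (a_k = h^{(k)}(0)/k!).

f: a_k = 4, 0, -32, 0, 128/3, 0, -1024/45, 0, …
L₀ from L_f via x↦r, Dx↦r'^{-1}Dx.
Differentiate: ansatz ord ≤ ord L₀ ⇒ L.
L = (28 + 128·x + 384·x^2 + 512·x^3 + 256·x^4) + (-6 - 12·x)·Dx + (1 + 4·x + 4·x^2)·Dx^2  (order 2).
h: a_k = 0, -64, -192, 128/3, 2560/3, 20992/15, 3584/15, -736256/315, …
ICs: h(0) = 0, h′(0) = -64.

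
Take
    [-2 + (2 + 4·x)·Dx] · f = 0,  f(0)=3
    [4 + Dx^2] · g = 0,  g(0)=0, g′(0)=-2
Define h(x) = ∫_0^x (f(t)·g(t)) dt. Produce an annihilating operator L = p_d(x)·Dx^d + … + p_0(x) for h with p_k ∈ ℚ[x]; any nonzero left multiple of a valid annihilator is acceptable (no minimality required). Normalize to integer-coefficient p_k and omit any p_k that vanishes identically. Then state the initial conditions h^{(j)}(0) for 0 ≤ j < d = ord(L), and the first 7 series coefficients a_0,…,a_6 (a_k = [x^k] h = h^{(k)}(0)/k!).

f: a_k = 3, 3, -3/2, 3/2, -15/8, 21/8, -63/16, …
g: a_k = 0, -2, 0, 4/3, 0, -4/15, 0, …
Sym-product of L_f,L_g gives L₀ (≤ ord 2).
Integrate: L := L₀·Dx.
L = (7 + 16·x + 16·x^2)·Dx + (-2 - 4·x)·Dx^2 + (1 + 4·x + 4·x^2)·Dx^3  (order 3).
h: a_k = 0, 0, -3, -2, 7/4, 1/5, 19/120, …
ICs: h(0) = 0, h′(0) = 0, h′′(0) = -6.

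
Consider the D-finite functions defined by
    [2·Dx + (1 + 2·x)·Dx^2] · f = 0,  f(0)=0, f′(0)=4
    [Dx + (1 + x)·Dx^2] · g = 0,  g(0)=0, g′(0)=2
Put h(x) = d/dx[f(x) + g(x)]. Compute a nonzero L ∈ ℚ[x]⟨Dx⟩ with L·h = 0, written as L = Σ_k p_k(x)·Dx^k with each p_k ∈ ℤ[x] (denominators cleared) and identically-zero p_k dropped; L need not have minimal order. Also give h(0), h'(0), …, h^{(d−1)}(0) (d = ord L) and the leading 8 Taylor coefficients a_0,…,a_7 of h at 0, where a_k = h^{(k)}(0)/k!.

L = 4 + (6 + 8·x)·Dx + (1 + 3·x + 2·x^2)·Dx^2  (order 2).
h: a_k = 6, -10, 18, -34, 66, -130, 258, -514, …
ICs: h(0) = 6, h′(0) = -10.

f: a_k = 0, 4, -4, 16/3, -8, 64/5, -64/3, 256/7, …
g: a_k = 0, 2, -1, 2/3, -1/2, 2/5, -1/3, 2/7, …
Weyl lclm of L_f,L_g ⇒ L₀ (ord ≤ 4).
h₀' ⇒ L via d/dx closure of L₀.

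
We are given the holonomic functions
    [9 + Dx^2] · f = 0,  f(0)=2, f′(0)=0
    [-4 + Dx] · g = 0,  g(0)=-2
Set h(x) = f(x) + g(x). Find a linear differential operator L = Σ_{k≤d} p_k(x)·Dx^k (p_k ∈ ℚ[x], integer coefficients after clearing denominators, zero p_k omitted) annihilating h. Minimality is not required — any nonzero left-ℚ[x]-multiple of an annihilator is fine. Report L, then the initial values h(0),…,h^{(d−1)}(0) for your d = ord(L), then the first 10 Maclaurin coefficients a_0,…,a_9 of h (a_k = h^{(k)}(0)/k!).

f: a_k = 2, 0, -9, 0, 27/4, 0, -81/40, 0, 729/2240, 0, …
g: a_k = -2, -8, -16, -64/3, -64/3, -256/15, -512/45, -2048/315, -1024/315, -4096/2835, …
L₀ := lclm(L_f,L_g); ord L₀ ≤ 2+1.
L = -36 + 9·Dx - 4·Dx^2 + Dx^3  (order 3).
h: a_k = 0, -8, -25, -64/3, -175/12, -256/15, -965/72, -2048/315, -1685/576, -4096/2835, …
ICs: h(0) = 0, h′(0) = -8, h′′(0) = -50.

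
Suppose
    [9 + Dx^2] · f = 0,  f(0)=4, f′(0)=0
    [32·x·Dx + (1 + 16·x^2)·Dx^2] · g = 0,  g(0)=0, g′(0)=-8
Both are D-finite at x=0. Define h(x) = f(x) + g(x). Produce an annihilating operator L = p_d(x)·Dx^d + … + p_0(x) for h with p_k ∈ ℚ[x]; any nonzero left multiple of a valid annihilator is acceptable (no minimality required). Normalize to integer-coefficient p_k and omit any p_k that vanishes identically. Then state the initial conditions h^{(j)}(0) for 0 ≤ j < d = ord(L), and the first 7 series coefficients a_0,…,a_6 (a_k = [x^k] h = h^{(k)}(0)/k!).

L = (-52704·x + 967680·x^3 + 663552·x^5)·Dx + (-207 + 13104·x^2 + 283392·x^4 + 331776·x^6)·Dx^2 + (-5856·x + 107520·x^3 + 73728·x^5)·Dx^3 + (-23 + 1456·x^2 + 31488·x^4 + 36864·x^6)·Dx^4  (order 4).
h: a_k = 4, -8, -18, 128/3, 27/2, -2048/5, -81/20, …
ICs: h(0) = 4, h′(0) = -8, h′′(0) = -36, h′′′(0) = 256.

f: a_k = 4, 0, -18, 0, 27/2, 0, -81/20, …
g: a_k = 0, -8, 0, 128/3, 0, -2048/5, 0, …
L₀ := lclm(L_f,L_g); ord L₀ ≤ 2+2.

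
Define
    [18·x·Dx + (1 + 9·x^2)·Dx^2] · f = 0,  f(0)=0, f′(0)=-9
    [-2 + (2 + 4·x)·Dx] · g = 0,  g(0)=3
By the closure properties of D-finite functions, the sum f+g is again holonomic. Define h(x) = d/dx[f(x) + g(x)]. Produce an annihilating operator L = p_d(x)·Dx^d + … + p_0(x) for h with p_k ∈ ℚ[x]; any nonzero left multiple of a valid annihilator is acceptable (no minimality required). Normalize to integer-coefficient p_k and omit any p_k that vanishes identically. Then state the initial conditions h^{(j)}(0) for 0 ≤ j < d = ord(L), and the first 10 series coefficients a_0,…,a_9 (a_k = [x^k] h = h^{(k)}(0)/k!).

L = (-36 - 180·x + 972·x^2 + 972·x^3) + (-42 - 144·x + 720·x^2 + 3888·x^3 + 3402·x^4)·Dx + (-2 + 32·x + 108·x^2 + 396·x^3 + 1134·x^4 + 972·x^5)·Dx^2  (order 2).
h: a_k = -6, -3, 171/2, -15/2, -5727/8, -189/8, 105669/16, -1287/16, -7538967/128, -36465/128, …
ICs: h(0) = -6, h′(0) = -3.

f: a_k = 0, -9, 0, 27, 0, -729/5, 0, 6561/7, 0, -6561, …
g: a_k = 3, 3, -3/2, 3/2, -15/8, 21/8, -63/16, 99/16, -1287/128, 2145/128, …
f+g: L₀ = lclm(L_f,L_g), ord ≤ 2+1.
h=h₀': d/dx-closure on L₀ ⇒ L.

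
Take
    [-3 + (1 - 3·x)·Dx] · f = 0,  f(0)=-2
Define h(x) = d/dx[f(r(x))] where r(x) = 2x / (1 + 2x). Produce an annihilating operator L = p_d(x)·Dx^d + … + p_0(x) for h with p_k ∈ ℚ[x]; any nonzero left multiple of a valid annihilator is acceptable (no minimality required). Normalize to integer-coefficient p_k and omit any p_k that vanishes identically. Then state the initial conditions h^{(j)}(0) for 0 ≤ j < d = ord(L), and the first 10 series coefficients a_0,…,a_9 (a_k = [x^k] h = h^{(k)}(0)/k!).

L = 8 + (-1 + 4·x)·Dx  (order 1).
h: a_k = -12, -96, -576, -3072, -15360, -73728, -344064, -1572864, -7077888, -31457280, …
ICs: h(0) = -12.

f: a_k = -2, -6, -18, -54, -162, -486, -1458, -4374, -13122, -39366, …
h₀=f(r): pull back L_f along r ⇒ L₀.
Differentiate: ansatz ord ≤ ord L₀ ⇒ L.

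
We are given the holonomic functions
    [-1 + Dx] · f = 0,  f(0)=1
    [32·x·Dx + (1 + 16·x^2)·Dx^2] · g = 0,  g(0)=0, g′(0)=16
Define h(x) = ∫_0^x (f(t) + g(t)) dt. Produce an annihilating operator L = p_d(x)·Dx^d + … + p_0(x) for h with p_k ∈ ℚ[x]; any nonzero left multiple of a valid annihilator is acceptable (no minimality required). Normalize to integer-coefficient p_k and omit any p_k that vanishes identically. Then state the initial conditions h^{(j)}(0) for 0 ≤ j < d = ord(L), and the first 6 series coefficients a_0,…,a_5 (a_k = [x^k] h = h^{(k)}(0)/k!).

L = (32 - 32·x - 1536·x^2 - 512·x^3)·Dx^2 + (-33 + 1504·x^2 - 256·x^4)·Dx^3 + (1 + 32·x + 32·x^2 + 512·x^3 + 256·x^4)·Dx^4  (order 4).
h: a_k = 0, 1, 17/2, 1/6, -511/24, 1/120, …
ICs: h(0) = 0, h′(0) = 1, h′′(0) = 17, h′′′(0) = 1.

f: a_k = 1, 1, 1/2, 1/6, 1/24, 1/120, …
g: a_k = 0, 16, 0, -256/3, 0, 4096/5, …
L₀ := lclm(L_f,L_g); ord L₀ ≤ 1+2.
∫: right-multiply L₀ by Dx.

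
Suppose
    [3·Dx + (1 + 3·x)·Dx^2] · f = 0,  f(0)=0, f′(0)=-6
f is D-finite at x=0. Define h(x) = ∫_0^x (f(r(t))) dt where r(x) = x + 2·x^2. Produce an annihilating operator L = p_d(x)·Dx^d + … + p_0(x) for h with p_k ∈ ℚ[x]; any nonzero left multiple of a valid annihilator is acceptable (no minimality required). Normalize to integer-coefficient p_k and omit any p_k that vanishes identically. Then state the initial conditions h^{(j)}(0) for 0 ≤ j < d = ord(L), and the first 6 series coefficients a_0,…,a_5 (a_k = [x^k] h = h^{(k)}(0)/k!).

f: a_k = 0, -6, 9, -18, 81/2, -486/5, …
h₀=f(r): pull back L_f along r ⇒ L₀.
∫: right-multiply L₀ by Dx.
L = (-1 + 12·x + 24·x^2)·Dx^2 + (1 + 7·x + 18·x^2 + 24·x^3)·Dx^3  (order 3).
h: a_k = 0, 0, -3, -1, 9/2, -63/10, …
ICs: h(0) = 0, h′(0) = 0, h′′(0) = -6.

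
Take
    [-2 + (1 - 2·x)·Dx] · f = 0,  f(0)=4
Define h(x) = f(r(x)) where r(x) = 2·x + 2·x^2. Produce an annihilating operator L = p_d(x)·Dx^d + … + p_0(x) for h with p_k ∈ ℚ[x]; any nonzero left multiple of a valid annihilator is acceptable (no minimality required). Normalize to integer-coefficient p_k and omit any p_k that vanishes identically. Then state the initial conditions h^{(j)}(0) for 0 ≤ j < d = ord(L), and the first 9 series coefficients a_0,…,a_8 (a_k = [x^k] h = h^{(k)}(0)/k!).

L = (4 + 8·x) + (-1 + 4·x + 4·x^2)·Dx  (order 1).
h: a_k = 4, 16, 80, 384, 1856, 8960, 43264, 208896, 1008640, …
ICs: h(0) = 4.

f: a_k = 4, 8, 16, 32, 64, 128, 256, 512, 1024, …
Substitute x→r, Dx→(1/r')Dx; clear ⇒ L₀.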